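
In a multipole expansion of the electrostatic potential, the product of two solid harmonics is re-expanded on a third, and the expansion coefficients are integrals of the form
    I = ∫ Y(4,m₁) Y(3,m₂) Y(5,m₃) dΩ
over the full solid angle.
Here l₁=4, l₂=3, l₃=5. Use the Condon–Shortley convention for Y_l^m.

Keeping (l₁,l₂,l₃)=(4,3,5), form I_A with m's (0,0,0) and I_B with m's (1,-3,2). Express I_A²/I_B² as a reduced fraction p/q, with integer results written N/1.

Shared (l₁,l₂,l₃)=(4,3,5): N and (l;000)² cancel in I_A²/I_B².
A: Δ = 2!·6!·4!/13! = 1/180180; Racah Σ t=0..2: t=0:+1/576 t=1:−1/144 t=2:+1/576 = -1/288; ⇒ 3j(4 3 5; 0 0 0)² = 20/1001, sgn +1
B: Δ = 2!·6!·4!/13! = 1/180180; Racah Σ t=0..0: t=0:+1/1728 = 1/1728; ⇒ 3j(4 3 5; 1 -3 2)² = 25/858, sgn -1
I_A²/I_B² = (20/1001)/(25/858) = 24/35

24/35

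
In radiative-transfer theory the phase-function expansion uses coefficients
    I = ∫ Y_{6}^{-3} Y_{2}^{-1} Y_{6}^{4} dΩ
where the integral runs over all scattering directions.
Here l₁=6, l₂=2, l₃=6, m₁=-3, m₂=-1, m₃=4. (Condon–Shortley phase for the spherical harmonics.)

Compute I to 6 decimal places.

0.179515

Checks pass: Σm=0; 14 even; l₃=6∈[4,8].
(2·6+1)(2·2+1)(2·6+1) = 845
Δ: 2! 10! 2! / 15! → 1/90090
sum: t=0:+1/69120 t=1:−1/14400 t=2:+1/69120 = -7/172800
3j²(6 2 6; 0 0 0) = Δ·Π!·Σ² = 14/715  (sign -1)
sum: t=0:+1/725760 t=1:−1/161280 = -1/207360
3j²(6 2 6; -3 -1 4) = Δ·Π!·Σ² = 7/286  (sign -1)
combine: 4πI² = 845·14/715·7/286 = 49/121
take √, sign +1: I = 0.17951487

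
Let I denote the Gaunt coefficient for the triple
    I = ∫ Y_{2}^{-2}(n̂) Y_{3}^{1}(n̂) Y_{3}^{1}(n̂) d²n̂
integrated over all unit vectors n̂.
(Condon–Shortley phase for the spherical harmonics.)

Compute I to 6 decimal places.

0.206013

Checks pass: Σm=0; 8 even; l₃=3∈[1,5].
(2·2+1)(2·3+1)(2·3+1) = 245
Δ: 2! 2! 4! / 9! → 1/3780
sum: t=0:+1/24 t=1:−1/4 t=2:+1/24 = -1/6
3j²(2 3 3; 0 0 0) = Δ·Π!·Σ² = 4/105  (sign +1)
sum: t=2:+1/16 = 1/16
3j²(2 3 3; -2 1 1) = Δ·Π!·Σ² = 2/35  (sign +1)
combine: 4πI² = 245·4/105·2/35 = 8/15
take √, sign +1: I = 0.20601291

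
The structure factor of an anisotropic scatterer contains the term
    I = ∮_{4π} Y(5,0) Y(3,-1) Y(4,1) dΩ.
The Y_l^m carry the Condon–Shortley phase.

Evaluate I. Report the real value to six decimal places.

Checks pass: Σm=0; 12 even; l₃=4∈[2,8].
(2·5+1)(2·3+1)(2·4+1) = 693
Δ: 4! 6! 2! / 13! → 1/180180
sum: t=1:−1/576 t=2:+1/144 t=3:−1/576 = 1/288
3j²(5 3 4; 0 0 0) = Δ·Π!·Σ² = 20/1001  (sign +1)
sum: t=0:+1/5760 t=1:−1/288 t=2:+1/288 = 1/5760
3j²(5 3 4; 0 -1 1) = Δ·Π!·Σ² = 1/12012  (sign -1)
combine: 4πI² = 693·20/1001·1/12012 = 15/13013
take √, sign -1: I = -0.00957750

-0.009577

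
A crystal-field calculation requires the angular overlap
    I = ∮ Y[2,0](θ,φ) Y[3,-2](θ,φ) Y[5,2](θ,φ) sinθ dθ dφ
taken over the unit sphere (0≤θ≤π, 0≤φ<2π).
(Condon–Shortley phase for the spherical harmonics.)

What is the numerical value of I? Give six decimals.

0.190188

Rules hold: Σm=0, L=10 even, 1≤5≤5.
N = 5·7·11 = 385
Δ = 0!·4!·6!/11! = 1/2310
Racah Σ t=0..0: t=0:+1/144 = 1/144
⇒ 3j(2 3 5; 0 0 0)² = 10/231, sgn -1
Racah Σ t=0..0: t=0:+1/480 = 1/480
⇒ 3j(2 3 5; 0 -2 2)² = 3/110, sgn -1
4πI² = N·(3j₀)²·(3jₘ)² = 5/11
I = +1·√(0.454545/4π) = 0.19018827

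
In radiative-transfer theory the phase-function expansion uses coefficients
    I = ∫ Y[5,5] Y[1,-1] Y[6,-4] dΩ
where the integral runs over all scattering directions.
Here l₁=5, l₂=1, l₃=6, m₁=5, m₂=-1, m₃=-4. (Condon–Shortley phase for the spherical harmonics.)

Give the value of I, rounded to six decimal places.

0.040859

Checks pass: Σm=0; 12 even; l₃=6∈[4,6].
(2·5+1)(2·1+1)(2·6+1) = 429
Δ: 0! 10! 2! / 13! → 1/858
sum: t=0:+1/14400 = 1/14400
3j²(5 1 6; 0 0 0) = Δ·Π!·Σ² = 6/143  (sign +1)
sum: t=0:+1/7257600 = 1/7257600
3j²(5 1 6; 5 -1 -4) = Δ·Π!·Σ² = 1/858  (sign +1)
combine: 4πI² = 429·6/143·1/858 = 3/143
take √, sign +1: I = 0.04085899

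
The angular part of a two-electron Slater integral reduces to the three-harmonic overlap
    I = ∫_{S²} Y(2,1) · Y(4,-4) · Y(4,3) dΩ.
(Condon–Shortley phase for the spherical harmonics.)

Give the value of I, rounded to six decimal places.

0.198645

m-sum 0 ✓  L=10 even ✓  2≤4≤6 ✓
Π(2lᵢ+1) = 5×9×9 = 405
triangle coeff Δ(2,4,4) = 1/13860
Σ_t [0,2]: t=0:+1/192 t=1:−1/36 t=2:+1/192 = -5/288
(3j)²=20/693 [(2 4 4; 0 0 0)], sign=-1
Σ_t [0,0]: t=0:+1/1440 = 1/1440
(3j)²=7/165 [(2 4 4; 1 -4 3)], sign=-1
⇒ 4πI² = 60/121
I = (+1)√(60/121/(4π)) = 0.19864517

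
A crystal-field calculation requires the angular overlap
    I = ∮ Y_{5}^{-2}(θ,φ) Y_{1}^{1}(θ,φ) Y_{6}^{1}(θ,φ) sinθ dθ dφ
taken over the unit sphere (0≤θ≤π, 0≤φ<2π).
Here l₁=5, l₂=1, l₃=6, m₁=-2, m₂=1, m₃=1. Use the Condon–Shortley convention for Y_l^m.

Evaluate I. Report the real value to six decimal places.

Rules hold: Σm=0, L=12 even, 4≤6≤6.
N = 11·3·13 = 429
Δ = 0!·10!·2!/13! = 1/858
Racah Σ t=0..0: t=0:+1/14400 = 1/14400
⇒ 3j(5 1 6; 0 0 0)² = 6/143, sgn +1
Racah Σ t=0..0: t=0:+1/60480 = 1/60480
⇒ 3j(5 1 6; -2 1 1)² = 5/429, sgn -1
4πI² = N·(3j₀)²·(3jₘ)² = 30/143
I = -1·√(0.20979/4π) = -0.12920749

-0.129207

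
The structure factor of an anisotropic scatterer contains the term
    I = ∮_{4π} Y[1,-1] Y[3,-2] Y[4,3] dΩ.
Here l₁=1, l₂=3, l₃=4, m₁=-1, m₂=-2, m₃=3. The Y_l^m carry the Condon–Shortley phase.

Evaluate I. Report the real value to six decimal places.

-0.282095

Rules hold: Σm=0, L=8 even, 2≤4≤4.
N = 3·7·9 = 189
Δ = 0!·2!·6!/9! = 1/252
Racah Σ t=0..0: t=0:+1/36 = 1/36
⇒ 3j(1 3 4; 0 0 0)² = 4/63, sgn +1
Racah Σ t=0..0: t=0:+1/240 = 1/240
⇒ 3j(1 3 4; -1 -2 3)² = 1/12, sgn -1
4πI² = N·(3j₀)²·(3jₘ)² = 1/1
I = -1·√(1/4π) = -0.28209479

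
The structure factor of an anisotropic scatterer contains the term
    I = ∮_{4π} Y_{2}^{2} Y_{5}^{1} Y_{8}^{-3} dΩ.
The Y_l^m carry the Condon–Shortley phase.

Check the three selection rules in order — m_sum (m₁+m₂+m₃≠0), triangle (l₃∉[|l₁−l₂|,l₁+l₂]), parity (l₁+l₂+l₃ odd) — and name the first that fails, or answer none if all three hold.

triangle

m₁+m₂+m₃ = 2 + 1 − 3 = 0  ✓
triangle: |2−5|=3 ≤ l₃=8 ≤ 2+5=7  ✗
parity: l₁+l₂+l₃ = 15 is odd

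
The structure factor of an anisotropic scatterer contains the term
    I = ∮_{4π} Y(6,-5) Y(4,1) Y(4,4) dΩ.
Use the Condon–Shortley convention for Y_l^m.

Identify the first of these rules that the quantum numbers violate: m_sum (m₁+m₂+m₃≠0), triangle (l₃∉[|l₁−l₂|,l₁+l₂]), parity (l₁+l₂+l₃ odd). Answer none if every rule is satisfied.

none

azimuthal sum: -5 + 1 + 4 = 0  ✓
2 ≤ 4 ≤ 10 (triangle on l)  ✓
L = 6 + 4 + 4 = 14 (even)  ✓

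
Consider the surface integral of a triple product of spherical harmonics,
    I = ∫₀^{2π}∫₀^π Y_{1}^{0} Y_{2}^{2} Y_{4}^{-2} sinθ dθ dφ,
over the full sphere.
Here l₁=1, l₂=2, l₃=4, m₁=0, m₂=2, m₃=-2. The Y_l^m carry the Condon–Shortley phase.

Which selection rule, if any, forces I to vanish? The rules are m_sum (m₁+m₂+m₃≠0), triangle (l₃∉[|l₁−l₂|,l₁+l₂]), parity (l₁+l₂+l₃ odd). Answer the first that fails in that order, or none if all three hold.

m₁+m₂+m₃ = 0 + 2 − 2 = 0  ✓
triangle: |1−2|=1 ≤ l₃=4 ≤ 1+2=3  ✗
parity: l₁+l₂+l₃ = 7 is odd

triangle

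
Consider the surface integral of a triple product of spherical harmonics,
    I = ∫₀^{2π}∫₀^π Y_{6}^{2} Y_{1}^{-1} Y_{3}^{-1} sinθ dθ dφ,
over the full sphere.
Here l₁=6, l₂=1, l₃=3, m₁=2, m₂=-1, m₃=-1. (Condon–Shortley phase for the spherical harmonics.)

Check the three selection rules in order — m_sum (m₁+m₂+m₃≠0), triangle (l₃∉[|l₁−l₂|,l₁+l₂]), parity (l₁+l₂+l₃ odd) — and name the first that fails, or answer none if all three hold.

triangle

azimuthal sum: 2 − 1 − 1 = 0  ✓
5 ≤ 3 ≤ 7 (triangle on l)  ✗
L = 6 + 1 + 3 = 10 (even)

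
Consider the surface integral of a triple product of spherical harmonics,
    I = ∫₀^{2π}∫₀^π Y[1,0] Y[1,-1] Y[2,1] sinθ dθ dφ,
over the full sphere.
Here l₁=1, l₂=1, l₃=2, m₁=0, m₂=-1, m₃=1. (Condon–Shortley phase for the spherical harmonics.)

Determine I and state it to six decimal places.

Checks pass: Σm=0; 4 even; l₃=2∈[0,2].
(2·1+1)(2·1+1)(2·2+1) = 45
Δ: 0! 2! 2! / 5! → 1/30
sum: t=0:+1/1 = 1/1
3j²(1 1 2; 0 0 0) = Δ·Π!·Σ² = 2/15  (sign +1)
sum: t=0:+1/2 = 1/2
3j²(1 1 2; 0 -1 1) = Δ·Π!·Σ² = 1/10  (sign -1)
combine: 4πI² = 45·2/15·1/10 = 3/5
take √, sign -1: I = -0.21850969

-0.218510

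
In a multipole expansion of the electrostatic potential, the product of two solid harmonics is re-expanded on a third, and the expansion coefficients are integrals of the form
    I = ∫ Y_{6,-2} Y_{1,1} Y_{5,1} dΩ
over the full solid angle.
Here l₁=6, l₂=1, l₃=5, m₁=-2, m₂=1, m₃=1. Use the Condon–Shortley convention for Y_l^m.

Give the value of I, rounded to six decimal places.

Checks pass: Σm=0; 12 even; l₃=5∈[5,7].
(2·6+1)(2·1+1)(2·5+1) = 429
Δ: 2! 10! 0! / 13! → 1/858
sum: t=1:−1/14400 = -1/14400
3j²(6 1 5; 0 0 0) = Δ·Π!·Σ² = 6/143  (sign +1)
sum: t=2:+1/34560 = 1/34560
3j²(6 1 5; -2 1 1) = Δ·Π!·Σ² = 14/429  (sign +1)
combine: 4πI² = 429·6/143·14/429 = 84/143
take √, sign +1: I = 0.21620548

0.216205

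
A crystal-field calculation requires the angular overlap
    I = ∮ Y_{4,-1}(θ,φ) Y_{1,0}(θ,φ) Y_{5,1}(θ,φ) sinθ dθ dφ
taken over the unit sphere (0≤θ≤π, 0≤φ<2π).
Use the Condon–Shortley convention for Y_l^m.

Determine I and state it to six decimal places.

-0.240571

Checks pass: Σm=0; 10 even; l₃=5∈[3,5].
(2·4+1)(2·1+1)(2·5+1) = 297
Δ: 0! 8! 2! / 11! → 1/495
sum: t=0:+1/576 = 1/576
3j²(4 1 5; 0 0 0) = Δ·Π!·Σ² = 5/99  (sign -1)
sum: t=0:+1/720 = 1/720
3j²(4 1 5; -1 0 1) = Δ·Π!·Σ² = 8/165  (sign +1)
combine: 4πI² = 297·5/99·8/165 = 8/11
take √, sign -1: I = -0.24057125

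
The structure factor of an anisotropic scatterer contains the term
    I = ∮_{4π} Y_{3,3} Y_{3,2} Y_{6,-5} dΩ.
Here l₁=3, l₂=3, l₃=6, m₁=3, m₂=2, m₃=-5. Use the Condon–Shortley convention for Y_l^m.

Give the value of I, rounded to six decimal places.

-0.254801

Checks pass: Σm=0; 12 even; l₃=6∈[0,6].
(2·3+1)(2·3+1)(2·6+1) = 637
Δ: 0! 6! 6! / 13! → 1/12012
sum: t=0:+1/1296 = 1/1296
3j²(3 3 6; 0 0 0) = Δ·Π!·Σ² = 100/3003  (sign +1)
sum: t=0:+1/86400 = 1/86400
3j²(3 3 6; 3 2 -5) = Δ·Π!·Σ² = 1/26  (sign -1)
combine: 4πI² = 637·100/3003·1/26 = 350/429
take √, sign -1: I = -0.25480060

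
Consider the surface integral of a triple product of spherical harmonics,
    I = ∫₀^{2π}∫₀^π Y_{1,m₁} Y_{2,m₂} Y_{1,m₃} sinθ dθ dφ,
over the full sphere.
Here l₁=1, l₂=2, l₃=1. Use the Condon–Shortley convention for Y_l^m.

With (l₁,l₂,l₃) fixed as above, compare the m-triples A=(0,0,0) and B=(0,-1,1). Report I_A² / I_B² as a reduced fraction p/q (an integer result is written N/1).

Same 1,2,1: normalisation and zero-m 3j drop out of the ratio.
A: Δ: 2! 0! 2! / 5! → 1/30; sum: t=1:−1/1 = -1/1; 3j²(1 2 1; 0 0 0) = Δ·Π!·Σ² = 2/15  (sign +1)
B: Δ: 2! 0! 2! / 5! → 1/30; sum: t=1:−1/2 = -1/2; 3j²(1 2 1; 0 -1 1) = Δ·Π!·Σ² = 1/10  (sign -1)
I_A²/I_B² = (2/15)/(1/10) = 4/3

4/3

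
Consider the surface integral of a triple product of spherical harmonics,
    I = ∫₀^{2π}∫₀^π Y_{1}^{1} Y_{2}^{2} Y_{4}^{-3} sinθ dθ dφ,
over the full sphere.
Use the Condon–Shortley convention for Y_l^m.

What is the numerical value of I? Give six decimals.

0.000000

|1−2|≤4≤1+2 violated ⇒ I = 0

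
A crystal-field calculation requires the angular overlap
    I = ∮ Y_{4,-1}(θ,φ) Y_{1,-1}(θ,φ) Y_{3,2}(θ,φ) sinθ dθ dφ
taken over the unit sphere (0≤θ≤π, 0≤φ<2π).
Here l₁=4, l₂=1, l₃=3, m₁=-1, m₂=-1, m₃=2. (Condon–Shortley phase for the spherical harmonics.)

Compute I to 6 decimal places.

Rules hold: Σm=0, L=8 even, 3≤3≤5.
N = 9·3·7 = 189
Δ = 2!·6!·0!/9! = 1/252
Racah Σ t=1..1: t=1:−1/36 = -1/36
⇒ 3j(4 1 3; 0 0 0)² = 4/63, sgn +1
Racah Σ t=0..0: t=0:+1/240 = 1/240
⇒ 3j(4 1 3; -1 -1 2)² = 1/84, sgn -1
4πI² = N·(3j₀)²·(3jₘ)² = 1/7
I = -1·√(0.142857/4π) = -0.10662181

-0.106622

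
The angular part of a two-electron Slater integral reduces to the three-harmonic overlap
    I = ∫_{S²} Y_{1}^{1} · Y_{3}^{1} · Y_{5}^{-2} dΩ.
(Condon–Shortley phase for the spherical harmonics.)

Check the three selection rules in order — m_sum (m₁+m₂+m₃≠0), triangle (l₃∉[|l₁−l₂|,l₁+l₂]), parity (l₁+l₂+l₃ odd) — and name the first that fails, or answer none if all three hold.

azimuthal sum: 1 + 1 − 2 = 0  ✓
2 ≤ 5 ≤ 4 (triangle on l)  ✗
L = 1 + 3 + 5 = 9 (odd)

triangle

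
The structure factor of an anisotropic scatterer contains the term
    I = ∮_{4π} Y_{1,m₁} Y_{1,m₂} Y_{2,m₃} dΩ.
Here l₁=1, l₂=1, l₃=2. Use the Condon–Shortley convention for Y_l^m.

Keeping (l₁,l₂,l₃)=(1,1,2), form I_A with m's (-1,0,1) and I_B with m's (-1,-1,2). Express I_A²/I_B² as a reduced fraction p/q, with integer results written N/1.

Shared (l₁,l₂,l₃)=(1,1,2): N and (l;000)² cancel in I_A²/I_B².
A: Δ = 0!·2!·2!/5! = 1/30; Racah Σ t=0..0: t=0:+1/2 = 1/2; ⇒ 3j(1 1 2; -1 0 1)² = 1/10, sgn -1
B: Δ = 0!·2!·2!/5! = 1/30; Racah Σ t=0..0: t=0:+1/4 = 1/4; ⇒ 3j(1 1 2; -1 -1 2)² = 1/5, sgn +1
I_A²/I_B² = (1/10)/(1/5) = 1/2

1/2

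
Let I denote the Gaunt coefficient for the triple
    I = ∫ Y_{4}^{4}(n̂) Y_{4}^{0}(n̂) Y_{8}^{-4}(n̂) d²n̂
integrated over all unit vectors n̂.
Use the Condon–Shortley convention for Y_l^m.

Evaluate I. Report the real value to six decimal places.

0.074514

Checks pass: Σm=0; 16 even; l₃=8∈[0,8].
(2·4+1)(2·4+1)(2·8+1) = 1377
Δ: 0! 8! 8! / 17! → 1/218790
sum: t=0:+1/331776 = 1/331776
3j²(4 4 8; 0 0 0) = Δ·Π!·Σ² = 490/21879  (sign +1)
sum: t=0:+1/23224320 = 1/23224320
3j²(4 4 8; 4 0 -4) = Δ·Π!·Σ² = 1/442  (sign +1)
combine: 4πI² = 1377·490/21879·1/442 = 2205/31603
take √, sign +1: I = 0.07451354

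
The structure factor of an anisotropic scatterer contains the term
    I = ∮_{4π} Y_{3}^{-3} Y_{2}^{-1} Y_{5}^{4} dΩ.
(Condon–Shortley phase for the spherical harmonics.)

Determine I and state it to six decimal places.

0.219610

m-sum 0 ✓  L=10 even ✓  1≤5≤5 ✓
Π(2lᵢ+1) = 7×5×11 = 385
triangle coeff Δ(3,2,5) = 1/2310
Σ_t [0,0]: t=0:+1/144 = 1/144
(3j)²=10/231 [(3 2 5; 0 0 0)], sign=-1
Σ_t [0,0]: t=0:+1/4320 = 1/4320
(3j)²=2/55 [(3 2 5; -3 -1 4)], sign=-1
⇒ 4πI² = 20/33
I = (+1)√(20/33/(4π)) = 0.21961050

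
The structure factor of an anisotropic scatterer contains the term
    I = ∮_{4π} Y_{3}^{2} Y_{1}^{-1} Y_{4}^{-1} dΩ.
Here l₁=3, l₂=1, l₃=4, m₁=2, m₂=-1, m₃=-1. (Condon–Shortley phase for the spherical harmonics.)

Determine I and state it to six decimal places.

-0.106622

Rules hold: Σm=0, L=8 even, 2≤4≤4.
N = 7·3·9 = 189
Δ = 0!·6!·2!/9! = 1/252
Racah Σ t=0..0: t=0:+1/36 = 1/36
⇒ 3j(3 1 4; 0 0 0)² = 4/63, sgn +1
Racah Σ t=0..0: t=0:+1/240 = 1/240
⇒ 3j(3 1 4; 2 -1 -1)² = 1/84, sgn -1
4πI² = N·(3j₀)²·(3jₘ)² = 1/7
I = -1·√(0.142857/4π) = -0.10662181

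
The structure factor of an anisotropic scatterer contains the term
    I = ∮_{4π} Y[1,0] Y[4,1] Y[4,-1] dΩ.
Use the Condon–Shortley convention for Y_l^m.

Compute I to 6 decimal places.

0.000000

L=9 odd ⇒ parity kills the (l;000) factor ⇒ I = 0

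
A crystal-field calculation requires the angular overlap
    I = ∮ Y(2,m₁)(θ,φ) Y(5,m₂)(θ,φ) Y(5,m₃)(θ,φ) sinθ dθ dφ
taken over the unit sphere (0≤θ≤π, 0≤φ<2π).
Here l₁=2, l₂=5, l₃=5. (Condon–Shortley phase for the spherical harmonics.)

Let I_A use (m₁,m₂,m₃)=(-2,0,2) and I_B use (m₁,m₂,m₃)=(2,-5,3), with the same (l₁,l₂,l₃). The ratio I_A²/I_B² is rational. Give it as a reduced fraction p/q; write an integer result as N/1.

14/3

Same 2,5,5: normalisation and zero-m 3j drop out of the ratio.
A: Δ: 2! 2! 8! / 13! → 1/38610; sum: t=2:+1/2880 = 1/2880; 3j²(2 5 5; -2 0 2) = Δ·Π!·Σ² = 14/429  (sign -1)
B: Δ: 2! 2! 8! / 13! → 1/38610; sum: t=0:+1/161280 = 1/161280; 3j²(2 5 5; 2 -5 3) = Δ·Π!·Σ² = 1/143  (sign +1)
I_A²/I_B² = (14/429)/(1/143) = 14/3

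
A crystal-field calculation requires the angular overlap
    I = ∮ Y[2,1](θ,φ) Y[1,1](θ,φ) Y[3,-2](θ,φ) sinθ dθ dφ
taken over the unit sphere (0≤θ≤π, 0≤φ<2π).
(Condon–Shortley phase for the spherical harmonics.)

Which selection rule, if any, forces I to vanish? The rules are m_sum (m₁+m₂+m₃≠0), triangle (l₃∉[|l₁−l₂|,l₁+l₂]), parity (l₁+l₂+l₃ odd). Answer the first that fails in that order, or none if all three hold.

none

m₁+m₂+m₃ = 1 + 1 − 2 = 0  ✓
triangle: |2−1|=1 ≤ l₃=3 ≤ 2+1=3  ✓
parity: l₁+l₂+l₃ = 6 is even  ✓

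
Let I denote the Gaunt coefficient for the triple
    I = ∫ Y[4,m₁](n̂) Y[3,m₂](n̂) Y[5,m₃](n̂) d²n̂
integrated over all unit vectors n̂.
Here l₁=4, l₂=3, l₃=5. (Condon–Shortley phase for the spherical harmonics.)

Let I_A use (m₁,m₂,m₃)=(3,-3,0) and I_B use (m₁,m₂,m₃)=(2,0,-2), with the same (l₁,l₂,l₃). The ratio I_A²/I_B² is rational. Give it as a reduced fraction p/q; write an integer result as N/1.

Same 4,3,5: normalisation and zero-m 3j drop out of the ratio.
A: Δ: 2! 6! 4! / 13! → 1/180180; sum: t=0:+1/5760 = 1/5760; 3j²(4 3 5; 3 -3 0) = Δ·Π!·Σ² = 5/572  (sign -1)
B: Δ: 2! 6! 4! / 13! → 1/180180; sum: t=0:+1/576 t=1:−1/480 t=2:+1/8640 = -1/4320; 3j²(4 3 5; 2 0 -2) = Δ·Π!·Σ² = 1/2145  (sign +1)
I_A²/I_B² = (5/572)/(1/2145) = 75/4

75/4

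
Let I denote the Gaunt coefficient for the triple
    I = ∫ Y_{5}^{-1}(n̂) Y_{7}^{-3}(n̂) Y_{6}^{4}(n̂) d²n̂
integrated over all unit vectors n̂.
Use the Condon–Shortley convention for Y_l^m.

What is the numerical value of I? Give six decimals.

0.058141

Checks pass: Σm=0; 18 even; l₃=6∈[2,12].
(2·5+1)(2·7+1)(2·6+1) = 2145
Δ: 6! 4! 8! / 19! → 1/174594420
sum: t=1:−1/4147200 t=2:+1/207360 t=3:−1/82944 t=4:+1/207360 t=5:−1/4147200 = -1/345600
3j²(5 7 6; 0 0 0) = Δ·Π!·Σ² = 420/46189  (sign -1)
sum: t=2:+1/1658880 t=3:−1/1088640 t=4:+1/7741440 = -13/69672960
3j²(5 7 6; -1 -3 4) = Δ·Π!·Σ² = 325/149226  (sign -1)
combine: 4πI² = 2145·420/46189·325/149226 = 48750/1147619
take √, sign +1: I = 0.05814114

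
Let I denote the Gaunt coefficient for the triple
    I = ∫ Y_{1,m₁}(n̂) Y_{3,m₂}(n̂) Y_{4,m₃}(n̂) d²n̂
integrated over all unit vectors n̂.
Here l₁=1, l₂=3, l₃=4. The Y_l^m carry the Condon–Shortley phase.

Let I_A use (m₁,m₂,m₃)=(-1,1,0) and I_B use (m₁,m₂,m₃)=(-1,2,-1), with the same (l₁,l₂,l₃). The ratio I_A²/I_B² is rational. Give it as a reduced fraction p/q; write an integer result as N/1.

Same 1,3,4: normalisation and zero-m 3j drop out of the ratio.
A: Δ: 0! 2! 6! / 9! → 1/252; sum: t=0:+1/96 = 1/96; 3j²(1 3 4; -1 1 0) = Δ·Π!·Σ² = 1/42  (sign +1)
B: Δ: 0! 2! 6! / 9! → 1/252; sum: t=0:+1/240 = 1/240; 3j²(1 3 4; -1 2 -1) = Δ·Π!·Σ² = 1/84  (sign -1)
I_A²/I_B² = (1/42)/(1/84) = 2/1

2/1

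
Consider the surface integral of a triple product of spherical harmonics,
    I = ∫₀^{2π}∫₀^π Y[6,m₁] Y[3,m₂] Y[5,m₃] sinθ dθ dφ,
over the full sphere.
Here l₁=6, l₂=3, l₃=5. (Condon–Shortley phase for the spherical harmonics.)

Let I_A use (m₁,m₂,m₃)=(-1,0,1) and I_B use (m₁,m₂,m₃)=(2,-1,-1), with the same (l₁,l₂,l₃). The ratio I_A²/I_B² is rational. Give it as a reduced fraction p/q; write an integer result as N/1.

l's match ⇒ only the (l;m) 3-j factors differ between A and B.
A: triangle coeff Δ(6,3,5) = 1/675675; Σ_t [1,3]: t=1:−1/17280 t=2:+1/2880 t=3:−1/6912 = 1/6912; (3j)²=5/429 [(6 3 5; -1 0 1)], sign=+1
B: triangle coeff Δ(6,3,5) = 1/675675; Σ_t [0,2]: t=0:+1/27648 t=1:−1/4320 t=2:+1/11520 = -1/9216; (3j)²=2/143 [(6 3 5; 2 -1 -1)], sign=-1
I_A²/I_B² = (5/429)/(2/143) = 5/6

5/6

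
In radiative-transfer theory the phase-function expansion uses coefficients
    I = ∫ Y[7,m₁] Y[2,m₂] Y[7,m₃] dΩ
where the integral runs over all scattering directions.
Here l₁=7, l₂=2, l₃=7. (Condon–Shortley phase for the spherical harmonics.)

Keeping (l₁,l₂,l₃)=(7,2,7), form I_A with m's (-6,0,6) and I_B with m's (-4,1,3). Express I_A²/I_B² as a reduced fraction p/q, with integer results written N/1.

Shared (l₁,l₂,l₃)=(7,2,7): N and (l;000)² cancel in I_A²/I_B².
A: Δ = 2!·12!·2!/17! = 1/185640; Racah Σ t=1..2: t=1:−1/479001600 t=2:+1/159667200 = 1/239500800; ⇒ 3j(7 2 7; -6 0 6)² = 26/1785, sgn -1
B: Δ = 2!·12!·2!/17! = 1/185640; Racah Σ t=1..2: t=1:−1/14515200 t=2:+1/4354560 = 1/6220800; ⇒ 3j(7 2 7; -4 1 3)² = 77/4420, sgn +1
I_A²/I_B² = (26/1785)/(77/4420) = 1352/1617

1352/1617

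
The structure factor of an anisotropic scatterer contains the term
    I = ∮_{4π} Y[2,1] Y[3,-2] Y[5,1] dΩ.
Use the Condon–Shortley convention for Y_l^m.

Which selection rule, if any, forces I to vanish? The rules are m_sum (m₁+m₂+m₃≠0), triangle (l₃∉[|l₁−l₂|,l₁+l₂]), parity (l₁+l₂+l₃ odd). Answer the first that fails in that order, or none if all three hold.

none

azimuthal sum: 1 − 2 + 1 = 0  ✓
1 ≤ 5 ≤ 5 (triangle on l)  ✓
L = 2 + 3 + 5 = 10 (even)  ✓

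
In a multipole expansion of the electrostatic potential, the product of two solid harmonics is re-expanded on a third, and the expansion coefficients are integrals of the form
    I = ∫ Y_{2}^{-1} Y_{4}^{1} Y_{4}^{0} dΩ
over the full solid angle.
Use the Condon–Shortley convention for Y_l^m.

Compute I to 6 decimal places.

-0.044869

Checks pass: Σm=0; 10 even; l₃=4∈[2,6].
(2·2+1)(2·4+1)(2·4+1) = 405
Δ: 2! 2! 6! / 11! → 1/13860
sum: t=0:+1/192 t=1:−1/36 t=2:+1/192 = -5/288
3j²(2 4 4; 0 0 0) = Δ·Π!·Σ² = 20/693  (sign -1)
sum: t=1:−1/96 t=2:+1/72 = 1/288
3j²(2 4 4; -1 1 0) = Δ·Π!·Σ² = 1/462  (sign +1)
combine: 4πI² = 405·20/693·1/462 = 150/5929
take √, sign -1: I = -0.04486937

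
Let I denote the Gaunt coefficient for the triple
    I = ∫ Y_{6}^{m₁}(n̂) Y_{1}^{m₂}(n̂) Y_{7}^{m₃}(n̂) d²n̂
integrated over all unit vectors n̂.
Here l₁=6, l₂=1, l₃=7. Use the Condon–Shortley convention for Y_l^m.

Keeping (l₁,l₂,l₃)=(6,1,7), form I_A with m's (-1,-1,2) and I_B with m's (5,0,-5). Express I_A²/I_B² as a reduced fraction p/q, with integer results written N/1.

3/2

l's match ⇒ only the (l;m) 3-j factors differ between A and B.
A: triangle coeff Δ(6,1,7) = 1/1365; Σ_t [0,0]: t=0:+1/1209600 = 1/1209600; (3j)²=12/455 [(6 1 7; -1 -1 2)], sign=-1
B: triangle coeff Δ(6,1,7) = 1/1365; Σ_t [0,0]: t=0:+1/39916800 = 1/39916800; (3j)²=8/455 [(6 1 7; 5 0 -5)], sign=+1
I_A²/I_B² = (12/455)/(8/455) = 3/2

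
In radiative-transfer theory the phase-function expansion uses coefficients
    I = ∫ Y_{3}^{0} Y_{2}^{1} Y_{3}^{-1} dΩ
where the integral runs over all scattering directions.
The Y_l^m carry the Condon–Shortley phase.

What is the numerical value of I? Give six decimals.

-0.059471

Rules hold: Σm=0, L=8 even, 1≤3≤5.
N = 7·5·7 = 245
Δ = 2!·4!·2!/9! = 1/3780
Racah Σ t=0..2: t=0:+1/24 t=1:−1/4 t=2:+1/24 = -1/6
⇒ 3j(3 2 3; 0 0 0)² = 4/105, sgn +1
Racah Σ t=1..2: t=1:−1/8 t=2:+1/12 = -1/24
⇒ 3j(3 2 3; 0 1 -1)² = 1/210, sgn -1
4πI² = N·(3j₀)²·(3jₘ)² = 2/45
I = -1·√(0.0444444/4π) = -0.05947080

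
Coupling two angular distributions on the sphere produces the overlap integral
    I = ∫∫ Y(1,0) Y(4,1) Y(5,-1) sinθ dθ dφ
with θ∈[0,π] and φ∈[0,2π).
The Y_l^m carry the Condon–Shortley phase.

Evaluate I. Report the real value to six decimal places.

m-sum 0 ✓  L=10 even ✓  3≤5≤5 ✓
Π(2lᵢ+1) = 3×9×11 = 297
triangle coeff Δ(1,4,5) = 1/495
Σ_t [0,0]: t=0:+1/576 = 1/576
(3j)²=5/99 [(1 4 5; 0 0 0)], sign=-1
Σ_t [0,0]: t=0:+1/720 = 1/720
(3j)²=8/165 [(1 4 5; 0 1 -1)], sign=+1
⇒ 4πI² = 8/11
I = (-1)√(8/11/(4π)) = -0.24057125

-0.240571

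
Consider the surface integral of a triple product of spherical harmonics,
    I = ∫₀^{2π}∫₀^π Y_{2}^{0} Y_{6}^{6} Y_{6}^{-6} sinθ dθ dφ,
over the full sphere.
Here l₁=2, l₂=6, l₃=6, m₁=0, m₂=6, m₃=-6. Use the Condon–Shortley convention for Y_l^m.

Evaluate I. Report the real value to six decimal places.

Rules hold: Σm=0, L=14 even, 4≤6≤8.
N = 5·13·13 = 845
Δ = 2!·2!·10!/15! = 1/90090
Racah Σ t=0..2: t=0:+1/69120 t=1:−1/14400 t=2:+1/69120 = -7/172800
⇒ 3j(2 6 6; 0 0 0)² = 14/715, sgn -1
Racah Σ t=2..2: t=2:+1/14515200 = 1/14515200
⇒ 3j(2 6 6; 0 6 -6)² = 22/455, sgn +1
4πI² = N·(3j₀)²·(3jₘ)² = 4/5
I = -1·√(0.8/4π) = -0.25231325

-0.252313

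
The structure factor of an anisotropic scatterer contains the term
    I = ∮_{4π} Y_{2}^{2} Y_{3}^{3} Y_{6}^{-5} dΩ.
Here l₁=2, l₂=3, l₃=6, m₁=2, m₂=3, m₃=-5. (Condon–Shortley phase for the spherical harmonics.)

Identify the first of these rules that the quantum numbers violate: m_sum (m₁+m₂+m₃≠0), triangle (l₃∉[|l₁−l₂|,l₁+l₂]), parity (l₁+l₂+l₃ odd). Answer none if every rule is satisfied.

triangle

Σmᵢ = 0  ✓
l₃∈[|l₁−l₂|,l₁+l₂]=[1,5], have l₃=6  ✗
Σlᵢ = 11 ⇒ odd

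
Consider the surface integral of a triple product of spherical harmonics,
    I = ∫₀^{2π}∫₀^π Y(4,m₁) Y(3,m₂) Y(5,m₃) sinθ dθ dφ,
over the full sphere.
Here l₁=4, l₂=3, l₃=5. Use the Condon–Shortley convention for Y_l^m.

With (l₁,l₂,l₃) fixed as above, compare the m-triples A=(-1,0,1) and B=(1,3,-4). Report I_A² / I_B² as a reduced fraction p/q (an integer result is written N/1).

361/945

Shared (l₁,l₂,l₃)=(4,3,5): N and (l;000)² cancel in I_A²/I_B².
A: Δ = 2!·6!·4!/13! = 1/180180; Racah Σ t=0..2: t=0:+1/1440 t=1:−1/192 t=2:+1/432 = -19/8640; ⇒ 3j(4 3 5; -1 0 1)² = 361/30030, sgn -1
B: Δ = 2!·6!·4!/13! = 1/180180; Racah Σ t=2..2: t=2:+1/5760 = 1/5760; ⇒ 3j(4 3 5; 1 3 -4)² = 9/286, sgn -1
I_A²/I_B² = (361/30030)/(9/286) = 361/945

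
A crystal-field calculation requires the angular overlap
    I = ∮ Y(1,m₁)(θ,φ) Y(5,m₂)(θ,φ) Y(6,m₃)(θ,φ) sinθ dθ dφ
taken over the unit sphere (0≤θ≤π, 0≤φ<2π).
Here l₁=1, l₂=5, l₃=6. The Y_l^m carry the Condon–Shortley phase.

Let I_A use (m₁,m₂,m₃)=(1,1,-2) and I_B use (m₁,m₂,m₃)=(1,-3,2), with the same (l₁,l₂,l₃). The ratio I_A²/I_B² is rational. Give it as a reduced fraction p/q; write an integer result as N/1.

14/3

Same 1,5,6: normalisation and zero-m 3j drop out of the ratio.
A: Δ: 0! 2! 10! / 13! → 1/858; sum: t=0:+1/34560 = 1/34560; 3j²(1 5 6; 1 1 -2) = Δ·Π!·Σ² = 14/429  (sign +1)
B: Δ: 0! 2! 10! / 13! → 1/858; sum: t=0:+1/161280 = 1/161280; 3j²(1 5 6; 1 -3 2) = Δ·Π!·Σ² = 1/143  (sign +1)
I_A²/I_B² = (14/429)/(1/143) = 14/3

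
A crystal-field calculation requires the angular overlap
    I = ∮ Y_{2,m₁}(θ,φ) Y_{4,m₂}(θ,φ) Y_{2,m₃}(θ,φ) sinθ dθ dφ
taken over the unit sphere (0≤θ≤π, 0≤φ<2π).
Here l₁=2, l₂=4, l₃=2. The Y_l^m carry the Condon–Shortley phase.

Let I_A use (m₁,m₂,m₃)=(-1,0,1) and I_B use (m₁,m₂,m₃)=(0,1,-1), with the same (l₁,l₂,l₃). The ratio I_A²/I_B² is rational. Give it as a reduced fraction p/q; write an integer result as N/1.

Shared (l₁,l₂,l₃)=(2,4,2): N and (l;000)² cancel in I_A²/I_B².
A: Δ = 4!·0!·4!/9! = 1/630; Racah Σ t=3..3: t=3:−1/36 = -1/36; ⇒ 3j(2 4 2; -1 0 1)² = 8/315, sgn +1
B: Δ = 4!·0!·4!/9! = 1/630; Racah Σ t=2..2: t=2:+1/24 = 1/24; ⇒ 3j(2 4 2; 0 1 -1)² = 1/21, sgn -1
I_A²/I_B² = (8/315)/(1/21) = 8/15

8/15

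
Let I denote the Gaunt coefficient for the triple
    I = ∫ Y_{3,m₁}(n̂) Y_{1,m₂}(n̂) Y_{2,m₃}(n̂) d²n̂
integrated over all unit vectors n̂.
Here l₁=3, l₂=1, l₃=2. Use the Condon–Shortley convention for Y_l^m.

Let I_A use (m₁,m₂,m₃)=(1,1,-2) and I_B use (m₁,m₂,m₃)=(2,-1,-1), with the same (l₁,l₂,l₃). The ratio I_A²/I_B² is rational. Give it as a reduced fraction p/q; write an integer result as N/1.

Same 3,1,2: normalisation and zero-m 3j drop out of the ratio.
A: Δ: 2! 4! 0! / 7! → 1/105; sum: t=2:+1/48 = 1/48; 3j²(3 1 2; 1 1 -2) = Δ·Π!·Σ² = 1/105  (sign +1)
B: Δ: 2! 4! 0! / 7! → 1/105; sum: t=0:+1/12 = 1/12; 3j²(3 1 2; 2 -1 -1) = Δ·Π!·Σ² = 2/21  (sign -1)
I_A²/I_B² = (1/105)/(2/21) = 1/10

1/10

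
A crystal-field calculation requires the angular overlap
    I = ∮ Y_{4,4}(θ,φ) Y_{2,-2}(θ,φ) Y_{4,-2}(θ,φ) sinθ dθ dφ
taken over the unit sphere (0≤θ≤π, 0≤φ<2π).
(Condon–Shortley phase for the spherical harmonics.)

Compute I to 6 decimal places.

Checks pass: Σm=0; 10 even; l₃=4∈[2,6].
(2·4+1)(2·2+1)(2·4+1) = 405
Δ: 2! 6! 2! / 11! → 1/13860
sum: t=0:+1/192 t=1:−1/36 t=2:+1/192 = -5/288
3j²(4 2 4; 0 0 0) = Δ·Π!·Σ² = 20/693  (sign -1)
sum: t=0:+1/2880 = 1/2880
3j²(4 2 4; 4 -2 -2) = Δ·Π!·Σ² = 2/165  (sign +1)
combine: 4πI² = 405·20/693·2/165 = 120/847
take √, sign -1: I = -0.10618031

-0.106180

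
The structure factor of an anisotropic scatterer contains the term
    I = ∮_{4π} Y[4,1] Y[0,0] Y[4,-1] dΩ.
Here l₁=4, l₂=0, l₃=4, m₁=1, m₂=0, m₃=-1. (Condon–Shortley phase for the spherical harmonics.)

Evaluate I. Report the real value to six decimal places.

Rules hold: Σm=0, L=8 even, 4≤4≤4.
N = 9·1·9 = 81
Δ = 0!·8!·0!/9! = 1/9
Racah Σ t=0..0: t=0:+1/576 = 1/576
⇒ 3j(4 0 4; 0 0 0)² = 1/9, sgn +1
Racah Σ t=0..0: t=0:+1/720 = 1/720
⇒ 3j(4 0 4; 1 0 -1)² = 1/9, sgn -1
4πI² = N·(3j₀)²·(3jₘ)² = 1/1
I = -1·√(1/4π) = -0.28209479

-0.282095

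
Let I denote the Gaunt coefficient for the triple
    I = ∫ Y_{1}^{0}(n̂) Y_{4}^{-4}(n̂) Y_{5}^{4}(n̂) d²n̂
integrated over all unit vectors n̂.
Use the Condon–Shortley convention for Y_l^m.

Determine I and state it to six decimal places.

0.147319

m-sum 0 ✓  L=10 even ✓  3≤5≤5 ✓
Π(2lᵢ+1) = 3×9×11 = 297
triangle coeff Δ(1,4,5) = 1/495
Σ_t [0,0]: t=0:+1/576 = 1/576
(3j)²=5/99 [(1 4 5; 0 0 0)], sign=-1
Σ_t [0,0]: t=0:+1/40320 = 1/40320
(3j)²=1/55 [(1 4 5; 0 -4 4)], sign=-1
⇒ 4πI² = 3/11
I = (+1)√(3/11/(4π)) = 0.14731920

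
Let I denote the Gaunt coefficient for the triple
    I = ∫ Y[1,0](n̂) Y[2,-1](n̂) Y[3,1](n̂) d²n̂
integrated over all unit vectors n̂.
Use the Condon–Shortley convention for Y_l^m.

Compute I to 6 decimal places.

-0.233597

Checks pass: Σm=0; 6 even; l₃=3∈[1,3].
(2·1+1)(2·2+1)(2·3+1) = 105
Δ: 0! 2! 4! / 7! → 1/105
sum: t=0:+1/4 = 1/4
3j²(1 2 3; 0 0 0) = Δ·Π!·Σ² = 3/35  (sign -1)
sum: t=0:+1/6 = 1/6
3j²(1 2 3; 0 -1 1) = Δ·Π!·Σ² = 8/105  (sign +1)
combine: 4πI² = 105·3/35·8/105 = 24/35
take √, sign -1: I = -0.23359668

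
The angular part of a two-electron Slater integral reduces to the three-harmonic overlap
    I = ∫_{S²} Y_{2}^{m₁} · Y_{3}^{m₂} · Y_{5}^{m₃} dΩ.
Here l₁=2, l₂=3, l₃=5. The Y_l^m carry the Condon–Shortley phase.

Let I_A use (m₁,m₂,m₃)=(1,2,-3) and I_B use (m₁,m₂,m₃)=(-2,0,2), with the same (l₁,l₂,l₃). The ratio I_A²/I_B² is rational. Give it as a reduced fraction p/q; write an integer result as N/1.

Shared (l₁,l₂,l₃)=(2,3,5): N and (l;000)² cancel in I_A²/I_B².
A: Δ = 0!·4!·6!/11! = 1/2310; Racah Σ t=0..0: t=0:+1/720 = 1/720; ⇒ 3j(2 3 5; 1 2 -3)² = 8/165, sgn +1
B: Δ = 0!·4!·6!/11! = 1/2310; Racah Σ t=0..0: t=0:+1/864 = 1/864; ⇒ 3j(2 3 5; -2 0 2)² = 1/66, sgn -1
I_A²/I_B² = (8/165)/(1/66) = 16/5

16/5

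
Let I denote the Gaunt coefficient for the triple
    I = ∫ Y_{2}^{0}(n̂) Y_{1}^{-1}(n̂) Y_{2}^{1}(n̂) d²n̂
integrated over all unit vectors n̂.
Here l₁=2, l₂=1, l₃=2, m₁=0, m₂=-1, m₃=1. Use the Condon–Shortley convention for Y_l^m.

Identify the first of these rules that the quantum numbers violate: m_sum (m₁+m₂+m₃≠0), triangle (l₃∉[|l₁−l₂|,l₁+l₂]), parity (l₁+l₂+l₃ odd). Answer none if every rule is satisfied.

azimuthal sum: 0 − 1 + 1 = 0  ✓
1 ≤ 2 ≤ 3 (triangle on l)  ✓
L = 2 + 1 + 2 = 5 (odd)  ✗

parity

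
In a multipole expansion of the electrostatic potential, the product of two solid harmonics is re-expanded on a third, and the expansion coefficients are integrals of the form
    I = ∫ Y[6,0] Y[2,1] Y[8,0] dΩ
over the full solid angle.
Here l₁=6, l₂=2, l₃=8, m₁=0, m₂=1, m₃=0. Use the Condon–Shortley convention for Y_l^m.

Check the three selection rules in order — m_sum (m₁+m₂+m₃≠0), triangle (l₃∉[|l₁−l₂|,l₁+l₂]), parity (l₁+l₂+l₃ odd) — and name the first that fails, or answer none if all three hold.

Σmᵢ = 1  ✗
l₃∈[|l₁−l₂|,l₁+l₂]=[4,8], have l₃=8
Σlᵢ = 16 ⇒ even

m_sum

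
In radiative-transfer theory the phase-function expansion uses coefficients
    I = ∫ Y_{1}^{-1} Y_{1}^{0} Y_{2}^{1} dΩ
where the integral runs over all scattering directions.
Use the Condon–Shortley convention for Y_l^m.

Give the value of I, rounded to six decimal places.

-0.218510

Rules hold: Σm=0, L=4 even, 0≤2≤2.
N = 3·3·5 = 45
Δ = 0!·2!·2!/5! = 1/30
Racah Σ t=0..0: t=0:+1/1 = 1/1
⇒ 3j(1 1 2; 0 0 0)² = 2/15, sgn +1
Racah Σ t=0..0: t=0:+1/2 = 1/2
⇒ 3j(1 1 2; -1 0 1)² = 1/10, sgn -1
4πI² = N·(3j₀)²·(3jₘ)² = 3/5
I = -1·√(0.6/4π) = -0.21850969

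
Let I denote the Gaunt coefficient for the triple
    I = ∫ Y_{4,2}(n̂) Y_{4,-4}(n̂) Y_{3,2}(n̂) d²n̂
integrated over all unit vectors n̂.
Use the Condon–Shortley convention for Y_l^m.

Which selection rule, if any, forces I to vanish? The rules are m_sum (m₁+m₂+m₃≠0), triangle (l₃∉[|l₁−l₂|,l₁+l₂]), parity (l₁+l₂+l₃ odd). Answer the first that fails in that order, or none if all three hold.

Σmᵢ = 0  ✓
l₃∈[|l₁−l₂|,l₁+l₂]=[0,8], have l₃=3  ✓
Σlᵢ = 11 ⇒ odd  ✗

parity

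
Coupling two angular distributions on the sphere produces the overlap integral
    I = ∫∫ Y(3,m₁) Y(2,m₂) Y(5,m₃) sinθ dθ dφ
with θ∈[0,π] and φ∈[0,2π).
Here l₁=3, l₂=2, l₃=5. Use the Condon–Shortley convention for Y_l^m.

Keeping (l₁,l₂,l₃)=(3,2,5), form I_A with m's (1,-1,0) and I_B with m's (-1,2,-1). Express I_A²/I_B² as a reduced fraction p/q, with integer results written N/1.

Shared (l₁,l₂,l₃)=(3,2,5): N and (l;000)² cancel in I_A²/I_B².
A: Δ = 0!·6!·4!/11! = 1/2310; Racah Σ t=0..0: t=0:+1/288 = 1/288; ⇒ 3j(3 2 5; 1 -1 0)² = 5/231, sgn -1
B: Δ = 0!·6!·4!/11! = 1/2310; Racah Σ t=0..0: t=0:+1/1152 = 1/1152; ⇒ 3j(3 2 5; -1 2 -1)² = 1/154, sgn +1
I_A²/I_B² = (5/231)/(1/154) = 10/3

10/3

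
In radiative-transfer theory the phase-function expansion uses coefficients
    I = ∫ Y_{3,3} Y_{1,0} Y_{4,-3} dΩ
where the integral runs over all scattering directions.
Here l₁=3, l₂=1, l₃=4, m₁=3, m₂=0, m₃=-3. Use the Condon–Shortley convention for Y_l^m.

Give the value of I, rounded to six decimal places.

-0.162868

Checks pass: Σm=0; 8 even; l₃=4∈[2,4].
(2·3+1)(2·1+1)(2·4+1) = 189
Δ: 0! 6! 2! / 9! → 1/252
sum: t=0:+1/36 = 1/36
3j²(3 1 4; 0 0 0) = Δ·Π!·Σ² = 4/63  (sign +1)
sum: t=0:+1/720 = 1/720
3j²(3 1 4; 3 0 -3) = Δ·Π!·Σ² = 1/36  (sign -1)
combine: 4πI² = 189·4/63·1/36 = 1/3
take √, sign -1: I = -0.16286750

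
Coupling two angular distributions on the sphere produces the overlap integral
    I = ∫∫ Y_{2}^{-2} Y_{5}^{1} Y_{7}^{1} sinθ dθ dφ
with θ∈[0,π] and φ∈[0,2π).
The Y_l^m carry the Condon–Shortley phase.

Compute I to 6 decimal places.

-0.094812

m-sum 0 ✓  L=14 even ✓  3≤7≤7 ✓
Π(2lᵢ+1) = 5×11×15 = 825
triangle coeff Δ(2,5,7) = 1/15015
Σ_t [0,0]: t=0:+1/57600 = 1/57600
(3j)²=21/715 [(2 5 7; 0 0 0)], sign=-1
Σ_t [0,0]: t=0:+1/414720 = 1/414720
(3j)²=2/429 [(2 5 7; -2 1 1)], sign=+1
⇒ 4πI² = 210/1859
I = (-1)√(210/1859/(4π)) = -0.09481237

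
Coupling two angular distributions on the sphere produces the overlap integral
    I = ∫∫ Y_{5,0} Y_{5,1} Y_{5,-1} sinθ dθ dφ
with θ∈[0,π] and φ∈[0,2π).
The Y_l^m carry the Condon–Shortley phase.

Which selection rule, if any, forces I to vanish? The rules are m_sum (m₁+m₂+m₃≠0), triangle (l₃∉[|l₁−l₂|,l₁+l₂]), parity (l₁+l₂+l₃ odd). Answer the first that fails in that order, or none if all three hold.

parity

azimuthal sum: 0 + 1 − 1 = 0  ✓
0 ≤ 5 ≤ 10 (triangle on l)  ✓
L = 5 + 5 + 5 = 15 (odd)  ✗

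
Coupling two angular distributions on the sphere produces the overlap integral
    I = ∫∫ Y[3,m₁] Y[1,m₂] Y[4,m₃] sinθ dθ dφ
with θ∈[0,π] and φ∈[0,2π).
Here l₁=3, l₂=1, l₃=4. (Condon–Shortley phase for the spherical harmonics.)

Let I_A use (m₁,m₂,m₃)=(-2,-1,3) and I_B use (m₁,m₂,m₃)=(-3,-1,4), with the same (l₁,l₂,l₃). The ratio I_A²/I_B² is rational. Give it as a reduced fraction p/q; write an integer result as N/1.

Shared (l₁,l₂,l₃)=(3,1,4): N and (l;000)² cancel in I_A²/I_B².
A: Δ = 0!·6!·2!/9! = 1/252; Racah Σ t=0..0: t=0:+1/240 = 1/240; ⇒ 3j(3 1 4; -2 -1 3)² = 1/12, sgn -1
B: Δ = 0!·6!·2!/9! = 1/252; Racah Σ t=0..0: t=0:+1/1440 = 1/1440; ⇒ 3j(3 1 4; -3 -1 4)² = 1/9, sgn +1
I_A²/I_B² = (1/12)/(1/9) = 3/4

3/4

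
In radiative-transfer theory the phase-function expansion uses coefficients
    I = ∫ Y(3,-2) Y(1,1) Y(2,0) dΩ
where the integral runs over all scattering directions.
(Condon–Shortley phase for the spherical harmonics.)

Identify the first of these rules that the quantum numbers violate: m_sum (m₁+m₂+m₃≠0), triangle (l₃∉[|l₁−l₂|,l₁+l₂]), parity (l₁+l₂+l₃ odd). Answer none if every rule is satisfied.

Σmᵢ = -1  ✗
l₃∈[|l₁−l₂|,l₁+l₂]=[2,4], have l₃=2
Σlᵢ = 6 ⇒ even

m_sum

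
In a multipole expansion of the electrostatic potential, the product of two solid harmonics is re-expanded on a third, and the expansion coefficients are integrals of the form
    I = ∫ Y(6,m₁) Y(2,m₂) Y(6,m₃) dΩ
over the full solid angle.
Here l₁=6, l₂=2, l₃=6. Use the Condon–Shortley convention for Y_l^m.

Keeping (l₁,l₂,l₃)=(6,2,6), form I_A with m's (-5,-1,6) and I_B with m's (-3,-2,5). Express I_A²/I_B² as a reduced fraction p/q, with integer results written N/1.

Shared (l₁,l₂,l₃)=(6,2,6): N and (l;000)² cancel in I_A²/I_B².
A: Δ = 2!·10!·2!/15! = 1/90090; Racah Σ t=1..1: t=1:−1/7257600 = -1/7257600; ⇒ 3j(6 2 6; -5 -1 6)² = 11/455, sgn -1
B: Δ = 2!·10!·2!/15! = 1/90090; Racah Σ t=0..0: t=0:+1/1451520 = 1/1451520; ⇒ 3j(6 2 6; -3 -2 5)² = 1/91, sgn -1
I_A²/I_B² = (11/455)/(1/91) = 11/5

11/5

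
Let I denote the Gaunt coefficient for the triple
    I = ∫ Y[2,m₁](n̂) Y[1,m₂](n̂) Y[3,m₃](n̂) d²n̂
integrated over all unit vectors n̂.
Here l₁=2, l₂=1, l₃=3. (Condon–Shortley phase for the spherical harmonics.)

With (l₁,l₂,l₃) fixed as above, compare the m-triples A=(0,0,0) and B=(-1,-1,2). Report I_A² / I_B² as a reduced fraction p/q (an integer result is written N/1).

Same 2,1,3: normalisation and zero-m 3j drop out of the ratio.
A: Δ: 0! 4! 2! / 7! → 1/105; sum: t=0:+1/4 = 1/4; 3j²(2 1 3; 0 0 0) = Δ·Π!·Σ² = 3/35  (sign -1)
B: Δ: 0! 4! 2! / 7! → 1/105; sum: t=0:+1/12 = 1/12; 3j²(2 1 3; -1 -1 2) = Δ·Π!·Σ² = 2/21  (sign -1)
I_A²/I_B² = (3/35)/(2/21) = 9/10

9/10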